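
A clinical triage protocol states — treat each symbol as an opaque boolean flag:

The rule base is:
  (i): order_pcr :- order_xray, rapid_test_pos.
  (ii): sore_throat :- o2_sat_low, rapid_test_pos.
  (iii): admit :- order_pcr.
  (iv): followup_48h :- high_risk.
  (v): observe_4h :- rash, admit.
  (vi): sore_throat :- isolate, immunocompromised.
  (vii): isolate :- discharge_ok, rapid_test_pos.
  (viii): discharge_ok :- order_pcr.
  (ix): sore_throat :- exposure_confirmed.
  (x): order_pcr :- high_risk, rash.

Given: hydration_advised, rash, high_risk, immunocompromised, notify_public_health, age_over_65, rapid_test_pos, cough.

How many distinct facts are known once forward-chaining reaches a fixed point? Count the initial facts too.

15

[1] (iv) [followup_48h :- high_risk.]; (x) [order_pcr :- high_risk, rash.]. ⇒ new: followup_48h, order_pcr.
[2] (iii) [admit :- order_pcr.]; (viii) [discharge_ok :- order_pcr.]. ⇒ new: admit, discharge_ok.
[3] (v) [observe_4h :- rash, admit.]; (vii) [isolate :- discharge_ok, rapid_test_pos.]. ⇒ new: observe_4h, isolate.
[4] (vi) [sore_throat :- isolate, immunocompromised.]. ⇒ new: sore_throat.
Closure: {admit, age_over_65, cough, discharge_ok, followup_48h, high_risk, hydration_advised, immunocompromised, isolate, notify_public_health, observe_4h, order_pcr, rapid_test_pos, rash, sore_throat} — 15 facts.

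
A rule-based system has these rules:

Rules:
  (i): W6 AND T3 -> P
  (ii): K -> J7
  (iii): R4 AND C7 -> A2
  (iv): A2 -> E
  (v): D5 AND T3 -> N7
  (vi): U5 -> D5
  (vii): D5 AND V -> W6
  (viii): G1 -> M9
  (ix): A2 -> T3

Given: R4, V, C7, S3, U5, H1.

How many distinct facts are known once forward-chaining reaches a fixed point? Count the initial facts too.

Round 1 — (iii), (vi), derive A2, D5.
Round 2 — (iv), (vii), (ix), derive E, W6, T3.
Round 3 — (i), (v), derive P, N7.
Closure: {A2, C7, D5, E, H1, N7, P, R4, S3, T3, U5, V, W6} — 13 facts.

13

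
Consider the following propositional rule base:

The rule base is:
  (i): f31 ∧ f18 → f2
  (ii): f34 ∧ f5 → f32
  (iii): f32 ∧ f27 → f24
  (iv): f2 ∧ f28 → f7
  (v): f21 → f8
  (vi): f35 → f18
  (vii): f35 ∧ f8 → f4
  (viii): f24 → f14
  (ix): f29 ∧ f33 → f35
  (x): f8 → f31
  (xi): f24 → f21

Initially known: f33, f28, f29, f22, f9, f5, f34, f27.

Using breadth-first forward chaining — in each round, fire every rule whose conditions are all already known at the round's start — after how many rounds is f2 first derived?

6

Round 1: (ii) [f34 ∧ f5 → f32]; (ix) [f29 ∧ f33 → f35]. New: f32, f35.
Round 2: (iii) [f32 ∧ f27 → f24]; (vi) [f35 → f18]. New: f24, f18.
Round 3: (viii) [f24 → f14]; (xi) [f24 → f21]. New: f14, f21.
Round 4: (v) [f21 → f8]. New: f8.
Round 5: (vii) [f35 ∧ f8 → f4]; (x) [f8 → f31]. New: f4, f31.
Round 6: (i) [f31 ∧ f18 → f2]. New: f2.
f2 first appears in round 6.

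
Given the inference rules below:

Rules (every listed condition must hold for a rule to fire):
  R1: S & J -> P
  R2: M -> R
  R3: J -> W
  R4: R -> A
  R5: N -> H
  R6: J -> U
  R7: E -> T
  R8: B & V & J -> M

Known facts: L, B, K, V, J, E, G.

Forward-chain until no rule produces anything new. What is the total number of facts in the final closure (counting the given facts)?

13

Round 1 — R3, R6, R7, R8, derive W, U, T, M.
Round 2 — R2, derive R.
Round 3 — R4, derive A.
Closure: {A, B, E, G, J, K, L, M, R, T, U, V, W} — 13 facts.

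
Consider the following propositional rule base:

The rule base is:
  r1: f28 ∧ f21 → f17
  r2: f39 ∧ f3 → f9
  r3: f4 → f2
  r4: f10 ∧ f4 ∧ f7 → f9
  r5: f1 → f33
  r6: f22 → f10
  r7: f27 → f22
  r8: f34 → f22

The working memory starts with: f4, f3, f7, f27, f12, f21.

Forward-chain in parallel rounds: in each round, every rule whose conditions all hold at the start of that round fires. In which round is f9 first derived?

3

[1] r3 [f4 → f2]; r7 [f27 → f22]. ⇒ new: f2, f22.
[2] r6 [f22 → f10]. ⇒ new: f10.
[3] r4 [f10 ∧ f4 ∧ f7 → f9]. ⇒ new: f9.
f9 first appears in round 3.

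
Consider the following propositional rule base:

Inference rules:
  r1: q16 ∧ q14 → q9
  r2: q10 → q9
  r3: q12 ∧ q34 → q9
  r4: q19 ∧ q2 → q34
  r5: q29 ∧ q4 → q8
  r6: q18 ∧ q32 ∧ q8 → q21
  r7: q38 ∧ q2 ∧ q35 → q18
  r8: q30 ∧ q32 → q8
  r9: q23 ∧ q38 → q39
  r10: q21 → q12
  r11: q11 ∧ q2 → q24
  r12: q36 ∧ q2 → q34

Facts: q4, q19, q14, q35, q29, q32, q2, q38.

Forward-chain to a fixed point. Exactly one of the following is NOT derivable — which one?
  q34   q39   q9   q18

q39

Round 1 — r4, r5, r7, derive q34, q8, q18.
Round 2 — r6, derive q21.
Round 3 — r10, derive q12.
Round 4 — r3, derive q9.
Derived: q34 (round 1), q9 (round 4), q18 (round 1). q39 never appears in any round.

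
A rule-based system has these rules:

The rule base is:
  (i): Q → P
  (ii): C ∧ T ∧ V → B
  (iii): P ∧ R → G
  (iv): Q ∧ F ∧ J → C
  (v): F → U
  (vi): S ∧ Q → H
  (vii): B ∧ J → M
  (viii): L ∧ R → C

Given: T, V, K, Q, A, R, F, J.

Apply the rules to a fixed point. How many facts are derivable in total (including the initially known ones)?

Round 1: (i) [Q → P]; (iv) [Q ∧ F ∧ J → C]; (v) [F → U]. Adds P, C, U.
Round 2: (ii) [C ∧ T ∧ V → B]; (iii) [P ∧ R → G]. Adds B, G.
Round 3: (vii) [B ∧ J → M]. Adds M.
Closure: {A, B, C, F, G, J, K, M, P, Q, R, T, U, V} — 14 facts.

14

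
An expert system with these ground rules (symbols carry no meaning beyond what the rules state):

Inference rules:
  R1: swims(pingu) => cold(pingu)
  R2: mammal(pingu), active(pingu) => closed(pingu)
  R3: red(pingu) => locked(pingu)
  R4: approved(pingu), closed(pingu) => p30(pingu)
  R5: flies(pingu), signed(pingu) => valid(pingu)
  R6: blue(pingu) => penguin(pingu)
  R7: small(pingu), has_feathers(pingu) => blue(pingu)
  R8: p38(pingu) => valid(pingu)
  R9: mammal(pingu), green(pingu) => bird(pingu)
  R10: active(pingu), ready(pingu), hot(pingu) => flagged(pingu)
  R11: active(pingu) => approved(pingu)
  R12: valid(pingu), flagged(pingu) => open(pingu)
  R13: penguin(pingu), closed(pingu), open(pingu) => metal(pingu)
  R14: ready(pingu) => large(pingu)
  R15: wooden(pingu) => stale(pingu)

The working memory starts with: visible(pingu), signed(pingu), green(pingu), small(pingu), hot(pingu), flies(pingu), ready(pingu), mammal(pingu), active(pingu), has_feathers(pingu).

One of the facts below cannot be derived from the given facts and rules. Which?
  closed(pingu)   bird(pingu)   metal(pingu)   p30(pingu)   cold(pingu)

cold(pingu)

Round 1: R2 [mammal(pingu), active(pingu) => closed(pingu)]; R5 [flies(pingu), signed(pingu) => valid(pingu)]; R7 [small(pingu), has_feathers(pingu) => blue(pingu)]; R9 [mammal(pingu), green(pingu) => bird(pingu)]; R10 [active(pingu), ready(pingu), hot(pingu) => flagged(pingu)]; R11 [active(pingu) => approved(pingu)]; R14 [ready(pingu) => large(pingu)]. New: closed(pingu), valid(pingu), blue(pingu), bird(pingu), flagged(pingu), approved(pingu), large(pingu).
Round 2: R4 [approved(pingu), closed(pingu) => p30(pingu)]; R6 [blue(pingu) => penguin(pingu)]; R12 [valid(pingu), flagged(pingu) => open(pingu)]. New: p30(pingu), penguin(pingu), open(pingu).
Round 3: R13 [penguin(pingu), closed(pingu), open(pingu) => metal(pingu)]. New: metal(pingu).
Derived: metal(pingu) (round 3), bird(pingu) (round 1), closed(pingu) (round 1), p30(pingu) (round 2). cold(pingu) never appears in any round.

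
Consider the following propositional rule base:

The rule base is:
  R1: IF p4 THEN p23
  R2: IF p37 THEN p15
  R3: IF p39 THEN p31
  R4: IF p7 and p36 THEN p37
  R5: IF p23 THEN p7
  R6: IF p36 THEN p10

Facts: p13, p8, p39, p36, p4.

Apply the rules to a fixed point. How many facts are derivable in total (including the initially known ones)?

Round 1: R1 [IF p4 THEN p23]; R3 [IF p39 THEN p31]; R6 [IF p36 THEN p10]. New: p23, p31, p10.
Round 2: R5 [IF p23 THEN p7]. New: p7.
Round 3: R4 [IF p7 and p36 THEN p37]. New: p37.
Round 4: R2 [IF p37 THEN p15]. New: p15.
Closure: {p10, p13, p15, p23, p31, p36, p37, p39, p4, p7, p8} — 11 facts.

11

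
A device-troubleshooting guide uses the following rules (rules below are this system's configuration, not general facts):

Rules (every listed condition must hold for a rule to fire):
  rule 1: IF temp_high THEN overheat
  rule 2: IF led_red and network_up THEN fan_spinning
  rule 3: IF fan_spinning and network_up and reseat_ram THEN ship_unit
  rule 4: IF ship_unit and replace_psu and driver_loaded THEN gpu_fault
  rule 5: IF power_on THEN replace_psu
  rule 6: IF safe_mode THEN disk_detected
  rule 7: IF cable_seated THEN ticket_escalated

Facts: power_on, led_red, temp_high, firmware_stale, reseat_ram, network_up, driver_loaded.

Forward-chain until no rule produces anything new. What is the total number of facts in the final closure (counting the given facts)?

[1] rule 1 [IF temp_high THEN overheat]; rule 2 [IF led_red and network_up THEN fan_spinning]; rule 5 [IF power_on THEN replace_psu]. ⇒ new: overheat, fan_spinning, replace_psu.
[2] rule 3 [IF fan_spinning and network_up and reseat_ram THEN ship_unit]. ⇒ new: ship_unit.
[3] rule 4 [IF ship_unit and replace_psu and driver_loaded THEN gpu_fault]. ⇒ new: gpu_fault.
Closure: {driver_loaded, fan_spinning, firmware_stale, gpu_fault, led_red, network_up, overheat, power_on, replace_psu, reseat_ram, ship_unit, temp_high} — 12 facts.

12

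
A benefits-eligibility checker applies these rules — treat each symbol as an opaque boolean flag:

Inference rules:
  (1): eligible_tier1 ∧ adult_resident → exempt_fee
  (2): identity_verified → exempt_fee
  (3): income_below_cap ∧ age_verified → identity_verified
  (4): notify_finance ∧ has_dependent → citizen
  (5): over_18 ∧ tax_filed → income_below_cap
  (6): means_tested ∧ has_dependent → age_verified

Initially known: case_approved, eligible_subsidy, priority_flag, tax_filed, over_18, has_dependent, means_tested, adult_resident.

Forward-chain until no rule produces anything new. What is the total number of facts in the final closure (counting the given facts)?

[1] (5) [over_18 ∧ tax_filed → income_below_cap]; (6) [means_tested ∧ has_dependent → age_verified]. ⇒ new: income_below_cap, age_verified.
[2] (3) [income_below_cap ∧ age_verified → identity_verified]. ⇒ new: identity_verified.
[3] (2) [identity_verified → exempt_fee]. ⇒ new: exempt_fee.
Closure: {adult_resident, age_verified, case_approved, eligible_subsidy, exempt_fee, has_dependent, identity_verified, income_below_cap, means_tested, over_18, priority_flag, tax_filed} — 12 facts.

12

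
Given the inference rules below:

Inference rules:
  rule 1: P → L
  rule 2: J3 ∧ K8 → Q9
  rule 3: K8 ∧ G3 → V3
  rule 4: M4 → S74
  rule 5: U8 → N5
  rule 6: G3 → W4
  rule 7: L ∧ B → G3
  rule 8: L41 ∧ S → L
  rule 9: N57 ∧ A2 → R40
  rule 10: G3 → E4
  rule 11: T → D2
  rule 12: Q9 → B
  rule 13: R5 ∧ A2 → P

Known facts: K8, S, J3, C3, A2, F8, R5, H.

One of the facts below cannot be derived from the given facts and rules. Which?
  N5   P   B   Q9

Round 1: rule 2 [J3 ∧ K8 → Q9]; rule 13 [R5 ∧ A2 → P]. Adds Q9, P.
Round 2: rule 1 [P → L]; rule 12 [Q9 → B]. Adds L, B.
Round 3: rule 7 [L ∧ B → G3]. Adds G3.
Round 4: rule 3 [K8 ∧ G3 → V3]; rule 6 [G3 → W4]; rule 10 [G3 → E4]. Adds V3, W4, E4.
Derived: P (round 1), B (round 2), Q9 (round 1). N5 never appears in any round.

N5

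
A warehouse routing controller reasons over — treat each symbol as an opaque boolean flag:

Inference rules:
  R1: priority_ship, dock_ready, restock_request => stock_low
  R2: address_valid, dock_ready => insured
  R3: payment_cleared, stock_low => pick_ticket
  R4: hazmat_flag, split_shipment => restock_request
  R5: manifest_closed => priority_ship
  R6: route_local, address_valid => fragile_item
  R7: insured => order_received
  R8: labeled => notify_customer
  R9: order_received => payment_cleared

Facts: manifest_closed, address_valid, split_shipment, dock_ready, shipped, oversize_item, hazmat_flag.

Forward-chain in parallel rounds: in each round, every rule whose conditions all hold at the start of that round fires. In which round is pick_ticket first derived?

4

Round 1: R2 [address_valid, dock_ready => insured]; R4 [hazmat_flag, split_shipment => restock_request]; R5 [manifest_closed => priority_ship]. New: insured, restock_request, priority_ship.
Round 2: R1 [priority_ship, dock_ready, restock_request => stock_low]; R7 [insured => order_received]. New: stock_low, order_received.
Round 3: R9 [order_received => payment_cleared]. New: payment_cleared.
Round 4: R3 [payment_cleared, stock_low => pick_ticket]. New: pick_ticket.
pick_ticket first appears in round 4.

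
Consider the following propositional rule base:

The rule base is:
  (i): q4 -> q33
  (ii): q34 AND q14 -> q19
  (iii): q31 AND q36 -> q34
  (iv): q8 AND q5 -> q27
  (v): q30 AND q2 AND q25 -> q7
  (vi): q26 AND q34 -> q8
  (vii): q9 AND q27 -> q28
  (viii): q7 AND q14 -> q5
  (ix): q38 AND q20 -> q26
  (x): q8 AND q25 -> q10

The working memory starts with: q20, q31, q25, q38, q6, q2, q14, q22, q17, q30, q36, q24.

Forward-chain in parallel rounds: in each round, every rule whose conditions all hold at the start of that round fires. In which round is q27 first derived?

Round 1: (iii) [q31 AND q36 -> q34]; (v) [q30 AND q2 AND q25 -> q7]; (ix) [q38 AND q20 -> q26]. Adds q34, q7, q26.
Round 2: (ii) [q34 AND q14 -> q19]; (vi) [q26 AND q34 -> q8]; (viii) [q7 AND q14 -> q5]. Adds q19, q8, q5.
Round 3: (iv) [q8 AND q5 -> q27]; (x) [q8 AND q25 -> q10]. Adds q27, q10.
q27 first appears in round 3.

3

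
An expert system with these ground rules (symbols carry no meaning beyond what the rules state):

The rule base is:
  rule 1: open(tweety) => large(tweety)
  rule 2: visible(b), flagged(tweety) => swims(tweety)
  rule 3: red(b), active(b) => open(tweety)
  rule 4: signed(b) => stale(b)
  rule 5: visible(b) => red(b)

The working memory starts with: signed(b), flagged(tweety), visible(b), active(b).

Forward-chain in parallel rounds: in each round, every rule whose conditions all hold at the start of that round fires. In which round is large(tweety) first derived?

Round 1 fires rule 2, rule 4, rule 5, giving swims(tweety), stale(b), red(b).
Round 2 fires rule 3, giving open(tweety).
Round 3 fires rule 1, giving large(tweety).
large(tweety) first appears in round 3.

3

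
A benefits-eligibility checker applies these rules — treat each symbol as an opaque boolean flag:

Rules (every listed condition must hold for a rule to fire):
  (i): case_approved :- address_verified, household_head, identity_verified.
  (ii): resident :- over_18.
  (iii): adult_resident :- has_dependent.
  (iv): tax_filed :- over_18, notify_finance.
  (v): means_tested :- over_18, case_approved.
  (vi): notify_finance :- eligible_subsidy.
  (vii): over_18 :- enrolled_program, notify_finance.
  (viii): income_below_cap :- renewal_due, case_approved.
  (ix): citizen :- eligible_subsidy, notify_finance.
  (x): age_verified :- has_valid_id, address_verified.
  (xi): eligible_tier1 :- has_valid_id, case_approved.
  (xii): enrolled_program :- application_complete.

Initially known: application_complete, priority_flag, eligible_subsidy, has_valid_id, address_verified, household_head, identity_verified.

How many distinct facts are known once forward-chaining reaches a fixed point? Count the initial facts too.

17

Round 1 fires (i), (vi), (x), (xii), giving case_approved, notify_finance, age_verified, enrolled_program.
Round 2 fires (vii), (ix), (xi), giving over_18, citizen, eligible_tier1.
Round 3 fires (ii), (iv), (v), giving resident, tax_filed, means_tested.
Closure: {address_verified, age_verified, application_complete, case_approved, citizen, eligible_subsidy, eligible_tier1, enrolled_program, has_valid_id, household_head, identity_verified, means_tested, notify_finance, over_18, priority_flag, resident, tax_filed} — 17 facts.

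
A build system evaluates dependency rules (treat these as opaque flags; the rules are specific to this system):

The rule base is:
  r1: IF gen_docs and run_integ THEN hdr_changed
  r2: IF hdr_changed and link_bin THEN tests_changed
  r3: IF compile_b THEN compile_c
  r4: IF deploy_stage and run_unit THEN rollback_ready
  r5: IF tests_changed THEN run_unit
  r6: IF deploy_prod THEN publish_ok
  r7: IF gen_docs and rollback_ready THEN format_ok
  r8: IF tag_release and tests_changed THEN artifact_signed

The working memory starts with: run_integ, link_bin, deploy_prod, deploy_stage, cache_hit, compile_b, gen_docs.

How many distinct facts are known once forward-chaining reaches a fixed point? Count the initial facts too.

[1] r1 [IF gen_docs and run_integ THEN hdr_changed]; r3 [IF compile_b THEN compile_c]; r6 [IF deploy_prod THEN publish_ok]. ⇒ new: hdr_changed, compile_c, publish_ok.
[2] r2 [IF hdr_changed and link_bin THEN tests_changed]. ⇒ new: tests_changed.
[3] r5 [IF tests_changed THEN run_unit]. ⇒ new: run_unit.
[4] r4 [IF deploy_stage and run_unit THEN rollback_ready]. ⇒ new: rollback_ready.
[5] r7 [IF gen_docs and rollback_ready THEN format_ok]. ⇒ new: format_ok.
Closure: {cache_hit, compile_b, compile_c, deploy_prod, deploy_stage, format_ok, gen_docs, hdr_changed, link_bin, publish_ok, rollback_ready, run_integ, run_unit, tests_changed} — 14 facts.

14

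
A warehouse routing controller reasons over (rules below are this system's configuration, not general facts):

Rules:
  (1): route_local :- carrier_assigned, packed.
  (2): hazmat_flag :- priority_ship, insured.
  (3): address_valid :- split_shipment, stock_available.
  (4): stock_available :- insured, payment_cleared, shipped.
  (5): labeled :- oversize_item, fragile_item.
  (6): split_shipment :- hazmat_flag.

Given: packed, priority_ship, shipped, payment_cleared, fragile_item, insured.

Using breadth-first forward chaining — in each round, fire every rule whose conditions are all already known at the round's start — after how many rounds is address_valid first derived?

Round 1 — (2), (4), derive hazmat_flag, stock_available.
Round 2 — (6), derive split_shipment.
Round 3 — (3), derive address_valid.
address_valid first appears in round 3.

3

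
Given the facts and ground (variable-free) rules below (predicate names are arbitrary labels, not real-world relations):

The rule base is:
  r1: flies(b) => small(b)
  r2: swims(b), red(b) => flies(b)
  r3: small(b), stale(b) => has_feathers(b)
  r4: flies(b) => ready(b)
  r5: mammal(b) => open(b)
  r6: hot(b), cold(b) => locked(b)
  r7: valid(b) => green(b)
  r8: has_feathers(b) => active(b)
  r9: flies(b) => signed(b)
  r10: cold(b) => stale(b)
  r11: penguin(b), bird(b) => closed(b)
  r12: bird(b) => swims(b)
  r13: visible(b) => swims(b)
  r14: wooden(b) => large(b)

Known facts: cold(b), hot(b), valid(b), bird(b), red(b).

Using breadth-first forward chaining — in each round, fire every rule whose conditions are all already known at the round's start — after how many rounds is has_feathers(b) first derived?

4

Round 1: r6 [hot(b), cold(b) => locked(b)]; r7 [valid(b) => green(b)]; r10 [cold(b) => stale(b)]; r12 [bird(b) => swims(b)]. Adds locked(b), green(b), stale(b), swims(b).
Round 2: r2 [swims(b), red(b) => flies(b)]. Adds flies(b).
Round 3: r1 [flies(b) => small(b)]; r4 [flies(b) => ready(b)]; r9 [flies(b) => signed(b)]. Adds small(b), ready(b), signed(b).
Round 4: r3 [small(b), stale(b) => has_feathers(b)]. Adds has_feathers(b).
has_feathers(b) first appears in round 4.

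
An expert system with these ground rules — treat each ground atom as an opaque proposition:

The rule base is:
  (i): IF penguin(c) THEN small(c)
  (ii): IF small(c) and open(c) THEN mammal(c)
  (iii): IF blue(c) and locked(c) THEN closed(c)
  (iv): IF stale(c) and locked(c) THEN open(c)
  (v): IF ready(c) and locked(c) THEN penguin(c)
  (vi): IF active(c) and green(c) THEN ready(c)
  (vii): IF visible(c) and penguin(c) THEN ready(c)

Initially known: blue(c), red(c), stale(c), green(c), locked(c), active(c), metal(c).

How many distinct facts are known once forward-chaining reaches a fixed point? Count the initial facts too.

Round 1: (iii) [IF blue(c) and locked(c) THEN closed(c)]; (iv) [IF stale(c) and locked(c) THEN open(c)]; (vi) [IF active(c) and green(c) THEN ready(c)]. Adds closed(c), open(c), ready(c).
Round 2: (v) [IF ready(c) and locked(c) THEN penguin(c)]. Adds penguin(c).
Round 3: (i) [IF penguin(c) THEN small(c)]. Adds small(c).
Round 4: (ii) [IF small(c) and open(c) THEN mammal(c)]. Adds mammal(c).
Closure: {active(c), blue(c), closed(c), green(c), locked(c), mammal(c), metal(c), open(c), penguin(c), ready(c), red(c), small(c), stale(c)} — 13 facts.

13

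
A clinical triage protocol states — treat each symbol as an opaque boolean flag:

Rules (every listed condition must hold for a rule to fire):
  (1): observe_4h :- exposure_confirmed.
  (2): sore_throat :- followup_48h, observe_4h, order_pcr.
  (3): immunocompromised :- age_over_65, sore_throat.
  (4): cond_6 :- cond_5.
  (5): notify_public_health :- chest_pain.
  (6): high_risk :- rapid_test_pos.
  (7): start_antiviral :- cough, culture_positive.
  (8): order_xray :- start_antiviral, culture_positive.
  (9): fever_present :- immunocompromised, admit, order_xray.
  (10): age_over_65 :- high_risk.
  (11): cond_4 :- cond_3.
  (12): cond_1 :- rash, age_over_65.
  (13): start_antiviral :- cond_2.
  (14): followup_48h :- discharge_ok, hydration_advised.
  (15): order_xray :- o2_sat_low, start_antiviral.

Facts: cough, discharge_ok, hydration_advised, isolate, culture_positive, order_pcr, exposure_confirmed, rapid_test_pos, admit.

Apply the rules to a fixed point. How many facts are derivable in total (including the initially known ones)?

18

Round 1: (1) [observe_4h :- exposure_confirmed.]; (6) [high_risk :- rapid_test_pos.]; (7) [start_antiviral :- cough, culture_positive.]; (14) [followup_48h :- discharge_ok, hydration_advised.]. New: observe_4h, high_risk, start_antiviral, followup_48h.
Round 2: (2) [sore_throat :- followup_48h, observe_4h, order_pcr.]; (8) [order_xray :- start_antiviral, culture_positive.]; (10) [age_over_65 :- high_risk.]. New: sore_throat, order_xray, age_over_65.
Round 3: (3) [immunocompromised :- age_over_65, sore_throat.]. New: immunocompromised.
Round 4: (9) [fever_present :- immunocompromised, admit, order_xray.]. New: fever_present.
Closure: {admit, age_over_65, cough, culture_positive, discharge_ok, exposure_confirmed, fever_present, followup_48h, high_risk, hydration_advised, immunocompromised, isolate, observe_4h, order_pcr, order_xray, rapid_test_pos, sore_throat, start_antiviral} — 18 facts.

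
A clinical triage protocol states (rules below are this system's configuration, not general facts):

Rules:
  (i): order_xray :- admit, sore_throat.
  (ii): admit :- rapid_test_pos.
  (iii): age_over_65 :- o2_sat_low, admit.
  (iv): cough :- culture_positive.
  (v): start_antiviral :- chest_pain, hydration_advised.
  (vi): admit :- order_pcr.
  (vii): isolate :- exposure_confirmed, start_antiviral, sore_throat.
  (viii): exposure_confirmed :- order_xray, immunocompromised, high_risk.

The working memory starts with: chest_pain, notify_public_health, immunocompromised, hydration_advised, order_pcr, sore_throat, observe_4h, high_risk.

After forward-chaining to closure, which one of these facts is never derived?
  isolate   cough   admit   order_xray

Round 1 fires (v), (vi), giving start_antiviral, admit.
Round 2 fires (i), giving order_xray.
Round 3 fires (viii), giving exposure_confirmed.
Round 4 fires (vii), giving isolate.
Derived: order_xray (round 2), isolate (round 4), admit (round 1). cough never appears in any round.

cough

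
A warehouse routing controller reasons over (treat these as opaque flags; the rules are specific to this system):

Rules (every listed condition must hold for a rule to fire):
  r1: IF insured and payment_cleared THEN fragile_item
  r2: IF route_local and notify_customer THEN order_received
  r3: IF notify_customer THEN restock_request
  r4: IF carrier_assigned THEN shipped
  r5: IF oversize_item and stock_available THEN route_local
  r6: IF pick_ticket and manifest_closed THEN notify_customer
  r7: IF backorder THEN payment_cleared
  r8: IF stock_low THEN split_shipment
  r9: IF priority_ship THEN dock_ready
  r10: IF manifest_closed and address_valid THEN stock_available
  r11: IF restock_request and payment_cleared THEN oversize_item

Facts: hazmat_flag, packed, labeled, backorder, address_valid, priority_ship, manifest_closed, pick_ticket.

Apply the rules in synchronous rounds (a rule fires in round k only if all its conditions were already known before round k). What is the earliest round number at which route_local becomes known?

[1] r6 [IF pick_ticket and manifest_closed THEN notify_customer]; r7 [IF backorder THEN payment_cleared]; r9 [IF priority_ship THEN dock_ready]; r10 [IF manifest_closed and address_valid THEN stock_available]. ⇒ new: notify_customer, payment_cleared, dock_ready, stock_available.
[2] r3 [IF notify_customer THEN restock_request]. ⇒ new: restock_request.
[3] r11 [IF restock_request and payment_cleared THEN oversize_item]. ⇒ new: oversize_item.
[4] r5 [IF oversize_item and stock_available THEN route_local]. ⇒ new: route_local.
route_local first appears in round 4.

4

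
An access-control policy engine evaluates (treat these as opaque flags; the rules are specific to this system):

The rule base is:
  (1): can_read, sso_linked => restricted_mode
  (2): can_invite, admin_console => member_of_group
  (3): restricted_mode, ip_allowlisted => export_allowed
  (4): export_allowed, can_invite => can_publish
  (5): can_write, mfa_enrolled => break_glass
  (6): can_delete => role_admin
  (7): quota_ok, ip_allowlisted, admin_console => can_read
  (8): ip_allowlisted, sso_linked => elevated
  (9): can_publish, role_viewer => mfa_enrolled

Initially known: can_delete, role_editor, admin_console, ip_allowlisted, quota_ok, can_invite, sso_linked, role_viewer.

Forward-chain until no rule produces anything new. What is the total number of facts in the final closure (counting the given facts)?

Round 1: (2) [can_invite, admin_console => member_of_group]; (6) [can_delete => role_admin]; (7) [quota_ok, ip_allowlisted, admin_console => can_read]; (8) [ip_allowlisted, sso_linked => elevated]. New: member_of_group, role_admin, can_read, elevated.
Round 2: (1) [can_read, sso_linked => restricted_mode]. New: restricted_mode.
Round 3: (3) [restricted_mode, ip_allowlisted => export_allowed]. New: export_allowed.
Round 4: (4) [export_allowed, can_invite => can_publish]. New: can_publish.
Round 5: (9) [can_publish, role_viewer => mfa_enrolled]. New: mfa_enrolled.
Closure: {admin_console, can_delete, can_invite, can_publish, can_read, elevated, export_allowed, ip_allowlisted, member_of_group, mfa_enrolled, quota_ok, restricted_mode, role_admin, role_editor, role_viewer, sso_linked} — 16 facts.

16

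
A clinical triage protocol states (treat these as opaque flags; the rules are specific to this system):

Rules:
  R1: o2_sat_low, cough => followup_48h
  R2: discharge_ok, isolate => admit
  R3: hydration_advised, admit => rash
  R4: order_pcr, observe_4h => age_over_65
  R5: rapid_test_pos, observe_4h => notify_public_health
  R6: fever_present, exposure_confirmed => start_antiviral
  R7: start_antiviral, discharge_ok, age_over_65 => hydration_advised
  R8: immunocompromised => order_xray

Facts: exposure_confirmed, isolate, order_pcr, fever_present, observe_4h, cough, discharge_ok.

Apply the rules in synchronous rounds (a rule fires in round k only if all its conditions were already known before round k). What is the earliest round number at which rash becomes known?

3

[1] R2 [discharge_ok, isolate => admit]; R4 [order_pcr, observe_4h => age_over_65]; R6 [fever_present, exposure_confirmed => start_antiviral]. ⇒ new: admit, age_over_65, start_antiviral.
[2] R7 [start_antiviral, discharge_ok, age_over_65 => hydration_advised]. ⇒ new: hydration_advised.
[3] R3 [hydration_advised, admit => rash]. ⇒ new: rash.
rash first appears in round 3.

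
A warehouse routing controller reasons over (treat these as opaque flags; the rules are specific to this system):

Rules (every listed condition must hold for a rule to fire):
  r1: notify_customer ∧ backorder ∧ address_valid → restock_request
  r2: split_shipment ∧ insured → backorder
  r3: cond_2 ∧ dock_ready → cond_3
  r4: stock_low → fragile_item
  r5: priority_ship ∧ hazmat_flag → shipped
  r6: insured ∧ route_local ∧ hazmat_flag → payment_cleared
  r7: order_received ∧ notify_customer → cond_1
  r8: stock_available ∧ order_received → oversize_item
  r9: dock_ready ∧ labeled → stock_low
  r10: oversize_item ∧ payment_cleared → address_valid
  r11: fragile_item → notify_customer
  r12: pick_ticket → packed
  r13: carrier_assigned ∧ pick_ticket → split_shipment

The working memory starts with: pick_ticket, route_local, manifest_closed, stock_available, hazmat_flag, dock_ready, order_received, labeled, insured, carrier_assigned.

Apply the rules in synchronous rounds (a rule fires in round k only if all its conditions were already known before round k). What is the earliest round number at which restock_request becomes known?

4

[1] r6 [insured ∧ route_local ∧ hazmat_flag → payment_cleared]; r8 [stock_available ∧ order_received → oversize_item]; r9 [dock_ready ∧ labeled → stock_low]; r12 [pick_ticket → packed]; r13 [carrier_assigned ∧ pick_ticket → split_shipment]. ⇒ new: payment_cleared, oversize_item, stock_low, packed, split_shipment.
[2] r2 [split_shipment ∧ insured → backorder]; r4 [stock_low → fragile_item]; r10 [oversize_item ∧ payment_cleared → address_valid]. ⇒ new: backorder, fragile_item, address_valid.
[3] r11 [fragile_item → notify_customer]. ⇒ new: notify_customer.
[4] r1 [notify_customer ∧ backorder ∧ address_valid → restock_request]; r7 [order_received ∧ notify_customer → cond_1]. ⇒ new: restock_request, cond_1.
restock_request first appears in round 4.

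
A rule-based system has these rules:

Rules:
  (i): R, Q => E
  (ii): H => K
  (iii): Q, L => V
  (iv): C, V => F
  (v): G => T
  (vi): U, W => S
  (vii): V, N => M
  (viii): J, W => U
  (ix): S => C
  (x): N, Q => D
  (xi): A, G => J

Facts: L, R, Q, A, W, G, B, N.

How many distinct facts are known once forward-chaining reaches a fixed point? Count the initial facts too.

18

Round 1: (i) [R, Q => E]; (iii) [Q, L => V]; (v) [G => T]; (x) [N, Q => D]; (xi) [A, G => J]. New: E, V, T, D, J.
Round 2: (vii) [V, N => M]; (viii) [J, W => U]. New: M, U.
Round 3: (vi) [U, W => S]. New: S.
Round 4: (ix) [S => C]. New: C.
Round 5: (iv) [C, V => F]. New: F.
Closure: {A, B, C, D, E, F, G, J, L, M, N, Q, R, S, T, U, V, W} — 18 facts.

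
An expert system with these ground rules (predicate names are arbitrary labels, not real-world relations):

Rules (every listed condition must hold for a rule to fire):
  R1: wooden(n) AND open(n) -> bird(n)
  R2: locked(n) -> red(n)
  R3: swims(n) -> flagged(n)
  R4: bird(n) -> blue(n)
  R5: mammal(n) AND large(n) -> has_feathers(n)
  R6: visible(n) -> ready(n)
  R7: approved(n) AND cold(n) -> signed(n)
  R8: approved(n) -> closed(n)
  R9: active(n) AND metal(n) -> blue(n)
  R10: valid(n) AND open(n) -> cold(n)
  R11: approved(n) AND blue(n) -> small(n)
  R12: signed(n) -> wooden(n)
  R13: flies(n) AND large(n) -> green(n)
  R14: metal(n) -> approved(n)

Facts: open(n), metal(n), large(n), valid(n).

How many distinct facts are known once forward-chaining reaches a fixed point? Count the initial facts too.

12

Round 1 fires R10, R14, giving cold(n), approved(n).
Round 2 fires R7, R8, giving signed(n), closed(n).
Round 3 fires R12, giving wooden(n).
Round 4 fires R1, giving bird(n).
Round 5 fires R4, giving blue(n).
Round 6 fires R11, giving small(n).
Closure: {approved(n), bird(n), blue(n), closed(n), cold(n), large(n), metal(n), open(n), signed(n), small(n), valid(n), wooden(n)} — 12 facts.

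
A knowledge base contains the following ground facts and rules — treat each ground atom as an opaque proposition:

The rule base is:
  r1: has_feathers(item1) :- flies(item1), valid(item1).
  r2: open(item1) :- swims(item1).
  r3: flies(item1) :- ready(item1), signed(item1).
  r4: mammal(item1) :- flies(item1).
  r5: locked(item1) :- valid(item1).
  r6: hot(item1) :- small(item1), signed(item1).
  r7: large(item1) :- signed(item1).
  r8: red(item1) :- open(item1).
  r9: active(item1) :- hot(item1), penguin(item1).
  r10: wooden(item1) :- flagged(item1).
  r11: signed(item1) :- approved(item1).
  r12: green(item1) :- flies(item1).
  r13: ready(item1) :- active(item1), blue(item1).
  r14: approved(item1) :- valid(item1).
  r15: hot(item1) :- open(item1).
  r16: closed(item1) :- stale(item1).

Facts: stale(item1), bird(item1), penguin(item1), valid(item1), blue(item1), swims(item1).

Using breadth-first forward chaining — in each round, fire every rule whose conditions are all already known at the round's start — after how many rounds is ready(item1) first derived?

[1] r2 [open(item1) :- swims(item1).]; r5 [locked(item1) :- valid(item1).]; r14 [approved(item1) :- valid(item1).]; r16 [closed(item1) :- stale(item1).]. ⇒ new: open(item1), locked(item1), approved(item1), closed(item1).
[2] r8 [red(item1) :- open(item1).]; r11 [signed(item1) :- approved(item1).]; r15 [hot(item1) :- open(item1).]. ⇒ new: red(item1), signed(item1), hot(item1).
[3] r7 [large(item1) :- signed(item1).]; r9 [active(item1) :- hot(item1), penguin(item1).]. ⇒ new: large(item1), active(item1).
[4] r13 [ready(item1) :- active(item1), blue(item1).]. ⇒ new: ready(item1).
ready(item1) first appears in round 4.

4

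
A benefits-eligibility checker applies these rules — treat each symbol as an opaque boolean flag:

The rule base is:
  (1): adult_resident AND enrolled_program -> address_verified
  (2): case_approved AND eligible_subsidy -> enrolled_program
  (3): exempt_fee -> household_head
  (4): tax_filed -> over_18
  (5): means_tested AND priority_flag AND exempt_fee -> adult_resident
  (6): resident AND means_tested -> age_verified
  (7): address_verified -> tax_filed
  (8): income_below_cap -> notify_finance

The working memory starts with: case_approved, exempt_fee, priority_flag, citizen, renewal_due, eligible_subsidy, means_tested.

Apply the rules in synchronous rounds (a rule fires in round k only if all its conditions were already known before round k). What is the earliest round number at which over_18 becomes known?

[1] (2) [case_approved AND eligible_subsidy -> enrolled_program]; (3) [exempt_fee -> household_head]; (5) [means_tested AND priority_flag AND exempt_fee -> adult_resident]. ⇒ new: enrolled_program, household_head, adult_resident.
[2] (1) [adult_resident AND enrolled_program -> address_verified]. ⇒ new: address_verified.
[3] (7) [address_verified -> tax_filed]. ⇒ new: tax_filed.
[4] (4) [tax_filed -> over_18]. ⇒ new: over_18.
over_18 first appears in round 4.

4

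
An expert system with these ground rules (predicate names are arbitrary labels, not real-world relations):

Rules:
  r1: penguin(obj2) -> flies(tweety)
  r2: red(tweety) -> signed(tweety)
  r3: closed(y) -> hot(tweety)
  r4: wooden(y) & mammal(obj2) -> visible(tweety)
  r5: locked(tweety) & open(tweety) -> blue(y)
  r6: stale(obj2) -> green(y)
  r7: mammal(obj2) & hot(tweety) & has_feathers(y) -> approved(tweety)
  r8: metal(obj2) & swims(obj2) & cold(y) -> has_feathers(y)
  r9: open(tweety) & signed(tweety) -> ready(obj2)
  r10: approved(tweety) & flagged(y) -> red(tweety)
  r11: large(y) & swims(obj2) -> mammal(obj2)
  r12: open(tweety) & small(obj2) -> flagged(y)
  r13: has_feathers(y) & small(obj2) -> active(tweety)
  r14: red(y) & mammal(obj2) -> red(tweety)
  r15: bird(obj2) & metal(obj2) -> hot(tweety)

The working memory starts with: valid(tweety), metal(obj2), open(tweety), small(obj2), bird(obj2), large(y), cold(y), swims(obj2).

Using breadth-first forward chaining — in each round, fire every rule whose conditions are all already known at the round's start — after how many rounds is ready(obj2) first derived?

Round 1 — r8, r11, r12, r15, derive has_feathers(y), mammal(obj2), flagged(y), hot(tweety).
Round 2 — r7, r13, derive approved(tweety), active(tweety).
Round 3 — r10, derive red(tweety).
Round 4 — r2, derive signed(tweety).
Round 5 — r9, derive ready(obj2).
ready(obj2) first appears in round 5.

5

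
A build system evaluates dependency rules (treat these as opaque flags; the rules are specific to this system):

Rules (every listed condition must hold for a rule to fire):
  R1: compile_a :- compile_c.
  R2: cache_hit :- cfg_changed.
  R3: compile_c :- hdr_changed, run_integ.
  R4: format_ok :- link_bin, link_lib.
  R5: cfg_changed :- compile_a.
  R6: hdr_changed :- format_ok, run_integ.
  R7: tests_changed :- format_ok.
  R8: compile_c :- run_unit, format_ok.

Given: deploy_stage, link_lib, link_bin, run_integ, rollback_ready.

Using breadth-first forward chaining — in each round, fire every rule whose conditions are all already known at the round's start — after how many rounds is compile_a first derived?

4

Round 1 fires R4, giving format_ok.
Round 2 fires R6, R7, giving hdr_changed, tests_changed.
Round 3 fires R3, giving compile_c.
Round 4 fires R1, giving compile_a.
compile_a first appears in round 4.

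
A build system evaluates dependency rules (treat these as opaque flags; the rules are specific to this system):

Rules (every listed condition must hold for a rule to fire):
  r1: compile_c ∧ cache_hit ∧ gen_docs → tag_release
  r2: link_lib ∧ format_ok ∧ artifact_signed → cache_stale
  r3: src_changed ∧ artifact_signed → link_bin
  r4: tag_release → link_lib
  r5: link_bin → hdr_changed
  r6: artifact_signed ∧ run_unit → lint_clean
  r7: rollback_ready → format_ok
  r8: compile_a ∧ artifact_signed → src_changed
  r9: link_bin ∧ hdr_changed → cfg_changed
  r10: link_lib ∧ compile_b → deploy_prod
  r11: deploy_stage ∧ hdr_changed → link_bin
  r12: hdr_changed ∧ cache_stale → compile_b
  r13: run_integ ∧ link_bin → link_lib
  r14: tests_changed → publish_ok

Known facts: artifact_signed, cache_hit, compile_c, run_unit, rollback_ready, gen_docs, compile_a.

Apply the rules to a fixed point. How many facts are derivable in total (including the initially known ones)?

18

Round 1: r1 [compile_c ∧ cache_hit ∧ gen_docs → tag_release]; r6 [artifact_signed ∧ run_unit → lint_clean]; r7 [rollback_ready → format_ok]; r8 [compile_a ∧ artifact_signed → src_changed]. Adds tag_release, lint_clean, format_ok, src_changed.
Round 2: r3 [src_changed ∧ artifact_signed → link_bin]; r4 [tag_release → link_lib]. Adds link_bin, link_lib.
Round 3: r2 [link_lib ∧ format_ok ∧ artifact_signed → cache_stale]; r5 [link_bin → hdr_changed]. Adds cache_stale, hdr_changed.
Round 4: r9 [link_bin ∧ hdr_changed → cfg_changed]; r12 [hdr_changed ∧ cache_stale → compile_b]. Adds cfg_changed, compile_b.
Round 5: r10 [link_lib ∧ compile_b → deploy_prod]. Adds deploy_prod.
Closure: {artifact_signed, cache_hit, cache_stale, cfg_changed, compile_a, compile_b, compile_c, deploy_prod, format_ok, gen_docs, hdr_changed, link_bin, link_lib, lint_clean, rollback_ready, run_unit, src_changed, tag_release} — 18 facts.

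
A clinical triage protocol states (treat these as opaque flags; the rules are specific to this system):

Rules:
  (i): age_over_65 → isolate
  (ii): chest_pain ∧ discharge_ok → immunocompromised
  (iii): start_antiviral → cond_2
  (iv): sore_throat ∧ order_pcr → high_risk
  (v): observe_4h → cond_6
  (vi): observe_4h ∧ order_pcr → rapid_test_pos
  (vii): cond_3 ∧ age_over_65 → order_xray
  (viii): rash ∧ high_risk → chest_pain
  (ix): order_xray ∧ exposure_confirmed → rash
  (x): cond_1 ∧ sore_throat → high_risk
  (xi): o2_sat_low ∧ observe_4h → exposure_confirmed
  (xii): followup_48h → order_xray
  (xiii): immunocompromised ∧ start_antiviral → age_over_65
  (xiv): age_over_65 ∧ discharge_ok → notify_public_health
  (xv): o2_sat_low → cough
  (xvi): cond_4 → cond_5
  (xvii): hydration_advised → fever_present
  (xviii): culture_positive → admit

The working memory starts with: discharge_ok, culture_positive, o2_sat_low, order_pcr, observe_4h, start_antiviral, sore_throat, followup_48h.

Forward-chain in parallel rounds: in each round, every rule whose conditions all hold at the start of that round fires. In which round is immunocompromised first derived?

Round 1 fires (iii), (iv), (v), (vi), (xi), (xii), (xv), (xviii), giving cond_2, high_risk, cond_6, rapid_test_pos, exposure_confirmed, order_xray, cough, admit.
Round 2 fires (ix), giving rash.
Round 3 fires (viii), giving chest_pain.
Round 4 fires (ii), giving immunocompromised.
immunocompromised first appears in round 4.

4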